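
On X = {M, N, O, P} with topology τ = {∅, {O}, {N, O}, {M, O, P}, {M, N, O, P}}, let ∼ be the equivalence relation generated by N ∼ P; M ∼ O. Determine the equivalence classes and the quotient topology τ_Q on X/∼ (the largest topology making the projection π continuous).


X/∼ = {[M=O], [N=P]}; |τ_Q| = 2.

Equivalence classes: [M=O], [N=P].
Quotient map π: X → X/∼ sends M ↦ [M=O], N ↦ [N=P], O ↦ [M=O], P ↦ [N=P].
For each subset V ⊆ X/∼, compute π^{-1}(V) ⊆ X and check whether π^{-1}(V) ∈ τ. V is open in τ_Q iff π^{-1}(V) ∈ τ.
  V = {}: π^{-1}(V) = ∅ ∈ τ ✓.
  V = {[M=O]}: π^{-1}(V) = {M, O} ∉ τ ✗.
  V = {[N=P]}: π^{-1}(V) = {N, P} ∉ τ ✗.
  V = {[M=O], [N=P]}: π^{-1}(V) = {M, N, O, P} ∈ τ ✓.
Open sets in the quotient: τ_Q = {{}, {[M=O], [N=P]}} (2 elements).


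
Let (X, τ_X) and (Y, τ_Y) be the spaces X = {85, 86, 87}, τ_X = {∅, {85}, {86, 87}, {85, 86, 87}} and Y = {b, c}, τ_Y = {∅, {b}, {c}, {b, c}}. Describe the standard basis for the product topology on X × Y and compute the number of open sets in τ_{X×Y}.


Basis B = {∅ × ∅, {85} × {b}, {85} × {c}, {85} × {b, c}, {86, 87} × {b}, {86, 87} × {c}, {85, 86, 87} × {b}, {85, 86, 87} × {c}, {86, 87} × {b, c}, {85, 86, 87} × {b, c}}; |τ_{X×Y}| = 16.

Enumerate products U × V with U ∈ τ_X, V ∈ τ_Y (deduplicated):
  ∅ × ∅ = {} (∅)
  {85} × {b} = {(85,b)}
  {85} × {c} = {(85,c)}
  {85} × {b, c} = {(85,b), (85,c)}
  {86, 87} × {b} = {(86,b), (87,b)}
  {86, 87} × {c} = {(86,c), (87,c)}
  {85, 86, 87} × {b} = {(85,b), (86,b), (87,b)}
  {85, 86, 87} × {c} = {(85,c), (86,c), (87,c)}
  {86, 87} × {b, c} = {(86,b), (86,c), (87,b), (87,c)}
  {85, 86, 87} × {b, c} = {(85,b), (85,c), (86,b), (86,c), (87,b), (87,c)}
These 10 distinct sets form the basis B.
Close under arbitrary unions to get τ_{X×Y}; counting gives |τ_{X×Y}| = 16.


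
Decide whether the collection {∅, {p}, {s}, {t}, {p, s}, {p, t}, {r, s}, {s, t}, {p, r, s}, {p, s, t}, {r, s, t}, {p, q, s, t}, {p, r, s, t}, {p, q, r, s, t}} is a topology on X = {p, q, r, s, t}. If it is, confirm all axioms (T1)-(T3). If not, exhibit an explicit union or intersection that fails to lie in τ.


τ IS a topology on X.

Axiom (T1): ∅ ∈ τ? Yes; X ∈ τ? Yes.
Axiom (T2/T3): check pairwise unions and intersections of members of τ.
All pairwise intersections and unions checked — each lies in τ. Therefore τ satisfies (T1), (T2), (T3): it IS a topology on X.


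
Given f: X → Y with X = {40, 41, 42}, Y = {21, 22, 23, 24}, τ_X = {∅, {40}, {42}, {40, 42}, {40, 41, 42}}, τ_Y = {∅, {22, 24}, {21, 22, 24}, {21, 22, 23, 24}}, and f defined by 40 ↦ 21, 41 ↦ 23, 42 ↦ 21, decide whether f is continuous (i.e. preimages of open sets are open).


f IS continuous.

Compute f^{-1}(U) for each U ∈ τ_Y:
  U = ∅: f^{-1}(U) = ∅ ∈ τ_X ✓.
  U = {22, 24}: f^{-1}(U) = ∅ ∈ τ_X ✓.
  U = {21, 22, 24}: f^{-1}(U) = {40, 42} ∈ τ_X ✓.
  U = {21, 22, 23, 24}: f^{-1}(U) = {40, 41, 42} ∈ τ_X ✓.
Every preimage lies in τ_X, so f IS continuous.


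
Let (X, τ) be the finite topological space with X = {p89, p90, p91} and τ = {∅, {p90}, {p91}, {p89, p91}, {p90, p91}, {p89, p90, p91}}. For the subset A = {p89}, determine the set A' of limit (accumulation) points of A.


A' = ∅

For each x ∈ X, list the open sets U ∈ τ with x ∈ U, then check whether U ∩ (A ∖ {x}) ≠ ∅ for every such U.
  x = p89: open {p89, p91} ∋ x has {p89, p91} ∩ (A ∖ {p89}) = ∅, so x is NOT a limit point.
  x = p90: open {p90} ∋ x has {p90} ∩ (A ∖ {p90}) = ∅, so x is NOT a limit point.
  x = p91: open {p91} ∋ x has {p91} ∩ (A ∖ {p91}) = ∅, so x is NOT a limit point.
Collecting: A' = ∅.


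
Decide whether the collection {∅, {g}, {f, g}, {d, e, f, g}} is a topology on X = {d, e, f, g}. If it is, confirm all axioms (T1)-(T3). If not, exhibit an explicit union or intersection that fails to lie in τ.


τ IS a topology on X.

Axiom (T1): ∅ ∈ τ? Yes; X ∈ τ? Yes.
Axiom (T2/T3): check pairwise unions and intersections of members of τ.
All pairwise intersections and unions checked — each lies in τ. Therefore τ satisfies (T1), (T2), (T3): it IS a topology on X.


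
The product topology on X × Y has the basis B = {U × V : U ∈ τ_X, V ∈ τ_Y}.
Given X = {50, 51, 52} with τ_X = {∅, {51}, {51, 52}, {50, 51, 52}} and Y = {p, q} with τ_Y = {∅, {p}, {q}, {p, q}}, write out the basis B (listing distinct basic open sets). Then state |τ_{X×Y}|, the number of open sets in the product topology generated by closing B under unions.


Basis B = {∅ × ∅, {51} × {p}, {51} × {q}, {51} × {p, q}, {51, 52} × {p}, {51, 52} × {q}, {50, 51, 52} × {p}, {50, 51, 52} × {q}, {51, 52} × {p, q}, {50, 51, 52} × {p, q}}; |τ_{X×Y}| = 16.

Enumerate products U × V with U ∈ τ_X, V ∈ τ_Y (deduplicated):
  ∅ × ∅ = {} (∅)
  {51} × {p} = {(51,p)}
  {51} × {q} = {(51,q)}
  {51} × {p, q} = {(51,p), (51,q)}
  {51, 52} × {p} = {(51,p), (52,p)}
  {51, 52} × {q} = {(51,q), (52,q)}
  {50, 51, 52} × {p} = {(50,p), (51,p), (52,p)}
  {50, 51, 52} × {q} = {(50,q), (51,q), (52,q)}
  {51, 52} × {p, q} = {(51,p), (51,q), (52,p), (52,q)}
  {50, 51, 52} × {p, q} = {(50,p), (50,q), (51,p), (51,q), (52,p), (52,q)}
These 10 distinct sets form the basis B.
Close under arbitrary unions to get τ_{X×Y}; counting gives |τ_{X×Y}| = 16.


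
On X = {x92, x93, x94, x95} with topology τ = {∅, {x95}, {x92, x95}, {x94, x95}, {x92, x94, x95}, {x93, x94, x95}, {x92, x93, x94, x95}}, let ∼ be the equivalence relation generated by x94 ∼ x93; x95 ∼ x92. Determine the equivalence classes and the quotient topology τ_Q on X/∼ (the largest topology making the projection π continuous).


X/∼ = {[x92=x95], [x93=x94]}; |τ_Q| = 3.

Equivalence classes: [x92=x95], [x93=x94].
Quotient map π: X → X/∼ sends x92 ↦ [x92=x95], x93 ↦ [x93=x94], x94 ↦ [x93=x94], x95 ↦ [x92=x95].
For each subset V ⊆ X/∼, compute π^{-1}(V) ⊆ X and check whether π^{-1}(V) ∈ τ. V is open in τ_Q iff π^{-1}(V) ∈ τ.
  V = {}: π^{-1}(V) = ∅ ∈ τ ✓.
  V = {[x92=x95]}: π^{-1}(V) = {x92, x95} ∈ τ ✓.
  V = {[x93=x94]}: π^{-1}(V) = {x93, x94} ∉ τ ✗.
  V = {[x92=x95], [x93=x94]}: π^{-1}(V) = {x92, x93, x94, x95} ∈ τ ✓.
Open sets in the quotient: τ_Q = {{}, {[x92=x95]}, {[x92=x95], [x93=x94]}} (3 elements).


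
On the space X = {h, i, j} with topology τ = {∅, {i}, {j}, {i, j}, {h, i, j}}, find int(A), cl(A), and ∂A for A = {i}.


int(A) = {i}, cl(A) = {h, i}, ∂A = {h}.

Closed sets in (X, τ) are complements of opens:
  closed(X, τ) = {∅, {h}, {h, i}, {h, j}, {h, i, j}}.
int(A) = ⋃ {U ∈ τ : U ⊆ A}. Opens contained in A: ∅, {i}.
Taking the union of these: int(A) = {i}.
cl(A) = ⋂ {C closed : A ⊆ C}. Closed sets containing A: {h, i}, {h, i, j}.
Intersecting these: cl(A) = {h, i}.
∂A = cl(A) ∖ int(A) = {h, i} ∖ {i} = {h}.


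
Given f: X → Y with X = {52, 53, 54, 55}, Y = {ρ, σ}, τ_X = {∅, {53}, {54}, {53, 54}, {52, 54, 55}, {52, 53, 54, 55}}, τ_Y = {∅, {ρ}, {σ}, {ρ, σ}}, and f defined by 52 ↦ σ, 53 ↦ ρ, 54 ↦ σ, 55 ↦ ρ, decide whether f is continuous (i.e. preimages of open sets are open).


f is NOT continuous.

Compute f^{-1}(U) for each U ∈ τ_Y:
  U = ∅: f^{-1}(U) = ∅ ∈ τ_X ✓.
  U = {ρ}: f^{-1}(U) = {53, 55} ∉ τ_X ✗.
  U = {σ}: f^{-1}(U) = {52, 54} ∉ τ_X ✗.
  U = {ρ, σ}: f^{-1}(U) = {52, 53, 54, 55} ∈ τ_X ✓.
Found U = {ρ} with f^{-1}(U) = {53, 55} not in τ_X. Therefore f is NOT continuous.


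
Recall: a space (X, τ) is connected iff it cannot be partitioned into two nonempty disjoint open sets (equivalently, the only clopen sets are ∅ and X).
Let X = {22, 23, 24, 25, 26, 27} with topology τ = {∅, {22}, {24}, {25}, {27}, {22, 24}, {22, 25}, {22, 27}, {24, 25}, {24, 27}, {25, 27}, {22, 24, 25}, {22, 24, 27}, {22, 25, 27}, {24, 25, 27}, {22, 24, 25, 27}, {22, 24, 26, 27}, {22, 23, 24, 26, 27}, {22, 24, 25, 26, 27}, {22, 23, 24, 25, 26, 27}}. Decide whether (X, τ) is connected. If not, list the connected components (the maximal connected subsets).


(X, τ) is disconnected; components = [{25}, {22, 23, 24, 26, 27}].

Find clopen sets (U ∈ τ with X ∖ U ∈ τ):
  U = ∅, X ∖ U = {22, 23, 24, 25, 26, 27} — both open, so U is clopen.
  U = {25}, X ∖ U = {22, 23, 24, 26, 27} — both open, so U is clopen.
  U = {22, 23, 24, 26, 27}, X ∖ U = {25} — both open, so U is clopen.
  U = {22, 23, 24, 25, 26, 27}, X ∖ U = ∅ — both open, so U is clopen.
Nontrivial clopen(s) exist: e.g. {25}. So (X, τ) is disconnected.
Compute connected components by grouping points that agree on all clopens:
  component: {25}
  component: {22, 23, 24, 26, 27}


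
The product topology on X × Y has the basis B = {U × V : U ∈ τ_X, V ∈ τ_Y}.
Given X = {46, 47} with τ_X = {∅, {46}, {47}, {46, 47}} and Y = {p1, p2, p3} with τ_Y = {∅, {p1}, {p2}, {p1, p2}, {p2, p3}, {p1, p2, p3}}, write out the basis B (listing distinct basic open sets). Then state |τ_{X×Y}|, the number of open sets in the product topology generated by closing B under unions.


Basis B = {∅ × ∅, {46} × {p1}, {46} × {p2}, {47} × {p1}, {47} × {p2}, {46} × {p1, p2}, {46, 47} × {p1}, {46} × {p2, p3}, {46, 47} × {p2}, {47} × {p1, p2}, {47} × {p2, p3}, {46} × {p1, p2, p3}, {47} × {p1, p2, p3}, {46, 47} × {p1, p2}, {46, 47} × {p2, p3}, {46, 47} × {p1, p2, p3}}; |τ_{X×Y}| = 36.

Enumerate products U × V with U ∈ τ_X, V ∈ τ_Y (deduplicated):
  ∅ × ∅ = {} (∅)
  {46} × {p1} = {(46,p1)}
  {46} × {p2} = {(46,p2)}
  {47} × {p1} = {(47,p1)}
  {47} × {p2} = {(47,p2)}
  {46} × {p1, p2} = {(46,p1), (46,p2)}
  {46, 47} × {p1} = {(46,p1), (47,p1)}
  {46} × {p2, p3} = {(46,p2), (46,p3)}
  {46, 47} × {p2} = {(46,p2), (47,p2)}
  {47} × {p1, p2} = {(47,p1), (47,p2)}
  {47} × {p2, p3} = {(47,p2), (47,p3)}
  {46} × {p1, p2, p3} = {(46,p1), (46,p2), (46,p3)}
  {47} × {p1, p2, p3} = {(47,p1), (47,p2), (47,p3)}
  {46, 47} × {p1, p2} = {(46,p1), (46,p2), (47,p1), (47,p2)}
  {46, 47} × {p2, p3} = {(46,p2), (46,p3), (47,p2), (47,p3)}
  {46, 47} × {p1, p2, p3} = {(46,p1), (46,p2), (46,p3), (47,p1), (47,p2), (47,p3)}
These 16 distinct sets form the basis B.
Close under arbitrary unions to get τ_{X×Y}; counting gives |τ_{X×Y}| = 36.


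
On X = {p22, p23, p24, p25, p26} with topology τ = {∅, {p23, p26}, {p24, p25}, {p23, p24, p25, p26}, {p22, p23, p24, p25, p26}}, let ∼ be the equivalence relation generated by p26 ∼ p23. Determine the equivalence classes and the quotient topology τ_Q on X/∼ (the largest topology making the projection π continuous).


X/∼ = {[p22], [p23=p26], [p24], [p25]}; |τ_Q| = 5.

Equivalence classes: [p22], [p23=p26], [p24], [p25].
Quotient map π: X → X/∼ sends p22 ↦ [p22], p23 ↦ [p23=p26], p24 ↦ [p24], p25 ↦ [p25], p26 ↦ [p23=p26].
For each subset V ⊆ X/∼, compute π^{-1}(V) ⊆ X and check whether π^{-1}(V) ∈ τ. V is open in τ_Q iff π^{-1}(V) ∈ τ.
  V = {}: π^{-1}(V) = ∅ ∈ τ ✓.
  V = {[p22]}: π^{-1}(V) = {p22} ∉ τ ✗.
  V = {[p23=p26]}: π^{-1}(V) = {p23, p26} ∈ τ ✓.
  V = {[p22], [p23=p26]}: π^{-1}(V) = {p22, p23, p26} ∉ τ ✗.
  V = {[p24]}: π^{-1}(V) = {p24} ∉ τ ✗.
  V = {[p22], [p24]}: π^{-1}(V) = {p22, p24} ∉ τ ✗.
  V = {[p23=p26], [p24]}: π^{-1}(V) = {p23, p24, p26} ∉ τ ✗.
  V = {[p22], [p23=p26], [p24]}: π^{-1}(V) = {p22, p23, p24, p26} ∉ τ ✗.
  V = {[p25]}: π^{-1}(V) = {p25} ∉ τ ✗.
  V = {[p22], [p25]}: π^{-1}(V) = {p22, p25} ∉ τ ✗.
  V = {[p23=p26], [p25]}: π^{-1}(V) = {p23, p25, p26} ∉ τ ✗.
  V = {[p22], [p23=p26], [p25]}: π^{-1}(V) = {p22, p23, p25, p26} ∉ τ ✗.
  V = {[p24], [p25]}: π^{-1}(V) = {p24, p25} ∈ τ ✓.
  V = {[p22], [p24], [p25]}: π^{-1}(V) = {p22, p24, p25} ∉ τ ✗.
  V = {[p23=p26], [p24], [p25]}: π^{-1}(V) = {p23, p24, p25, p26} ∈ τ ✓.
  V = {[p22], [p23=p26], [p24], [p25]}: π^{-1}(V) = {p22, p23, p24, p25, p26} ∈ τ ✓.
Open sets in the quotient: τ_Q = {{}, {[p23=p26]}, {[p24], [p25]}, {[p23=p26], [p24], [p25]}, {[p22], [p23=p26], [p24], [p25]}} (5 elements).


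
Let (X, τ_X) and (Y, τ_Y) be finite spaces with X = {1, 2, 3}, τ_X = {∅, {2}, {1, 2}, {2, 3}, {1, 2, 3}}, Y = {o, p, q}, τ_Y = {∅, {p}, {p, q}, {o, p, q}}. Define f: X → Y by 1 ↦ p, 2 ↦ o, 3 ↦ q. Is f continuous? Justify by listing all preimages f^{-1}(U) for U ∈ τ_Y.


f is NOT continuous.

Compute f^{-1}(U) for each U ∈ τ_Y:
  U = ∅: f^{-1}(U) = ∅ ∈ τ_X ✓.
  U = {p}: f^{-1}(U) = {1} ∉ τ_X ✗.
  U = {p, q}: f^{-1}(U) = {1, 3} ∉ τ_X ✗.
  U = {o, p, q}: f^{-1}(U) = {1, 2, 3} ∈ τ_X ✓.
Found U = {p} with f^{-1}(U) = {1} not in τ_X. Therefore f is NOT continuous.


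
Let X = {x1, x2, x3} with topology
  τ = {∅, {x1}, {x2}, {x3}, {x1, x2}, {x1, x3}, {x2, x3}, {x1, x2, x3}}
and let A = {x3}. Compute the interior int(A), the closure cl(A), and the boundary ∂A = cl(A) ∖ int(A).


int(A) = {x3}, cl(A) = {x3}, ∂A = ∅.

Closed sets in (X, τ) are complements of opens:
  closed(X, τ) = {∅, {x1}, {x2}, {x3}, {x1, x2}, {x1, x3}, {x2, x3}, {x1, x2, x3}}.
int(A) = ⋃ {U ∈ τ : U ⊆ A}. Opens contained in A: ∅, {x3}.
Taking the union of these: int(A) = {x3}.
cl(A) = ⋂ {C closed : A ⊆ C}. Closed sets containing A: {x3}, {x1, x3}, {x2, x3}, {x1, x2, x3}.
Intersecting these: cl(A) = {x3}.
∂A = cl(A) ∖ int(A) = {x3} ∖ {x3} = ∅.


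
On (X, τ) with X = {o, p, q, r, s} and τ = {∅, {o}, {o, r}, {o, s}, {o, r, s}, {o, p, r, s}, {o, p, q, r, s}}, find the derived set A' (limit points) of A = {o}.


A' = {p, q, r, s}

For each x ∈ X, list the open sets U ∈ τ with x ∈ U, then check whether U ∩ (A ∖ {x}) ≠ ∅ for every such U.
  x = o: open {o} ∋ x has {o} ∩ (A ∖ {o}) = ∅, so x is NOT a limit point.
  x = p: opens ∋ x are {o, p, r, s}, {o, p, q, r, s}; each meets A ∖ {p}, so x IS a limit point.
  x = q: opens ∋ x are {o, p, q, r, s}; each meets A ∖ {q}, so x IS a limit point.
  x = r: opens ∋ x are {o, r}, {o, r, s}, {o, p, r, s}, {o, p, q, r, s}; each meets A ∖ {r}, so x IS a limit point.
  x = s: opens ∋ x are {o, s}, {o, r, s}, {o, p, r, s}, {o, p, q, r, s}; each meets A ∖ {s}, so x IS a limit point.
Collecting: A' = {p, q, r, s}.


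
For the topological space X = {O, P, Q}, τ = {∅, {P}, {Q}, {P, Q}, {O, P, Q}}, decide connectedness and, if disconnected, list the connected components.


(X, τ) is connected.

Find clopen sets (U ∈ τ with X ∖ U ∈ τ):
  U = ∅, X ∖ U = {O, P, Q} — both open, so U is clopen.
  U = {O, P, Q}, X ∖ U = ∅ — both open, so U is clopen.
Only trivial clopens (∅ and X) exist, so (X, τ) is connected.
Compute connected components by grouping points that agree on all clopens:
  component: {O, P, Q}


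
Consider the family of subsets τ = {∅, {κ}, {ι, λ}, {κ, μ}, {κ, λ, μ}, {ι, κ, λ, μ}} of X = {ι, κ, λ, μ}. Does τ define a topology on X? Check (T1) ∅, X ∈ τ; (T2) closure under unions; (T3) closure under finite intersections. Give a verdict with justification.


τ is NOT a topology on X.

Axiom (T1): ∅ ∈ τ? Yes; X ∈ τ? Yes.
Axiom (T2/T3): check pairwise unions and intersections of members of τ.
Counterexample for (T2): {κ} ∪ {ι, λ} = {ι, κ, λ} ∉ τ. Therefore τ is NOT a topology.


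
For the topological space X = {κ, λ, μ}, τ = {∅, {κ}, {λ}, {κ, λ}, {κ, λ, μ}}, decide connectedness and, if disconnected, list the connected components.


(X, τ) is connected.

Find clopen sets (U ∈ τ with X ∖ U ∈ τ):
  U = ∅, X ∖ U = {κ, λ, μ} — both open, so U is clopen.
  U = {κ, λ, μ}, X ∖ U = ∅ — both open, so U is clopen.
Only trivial clopens (∅ and X) exist, so (X, τ) is connected.
Compute connected components by grouping points that agree on all clopens:
  component: {κ, λ, μ}


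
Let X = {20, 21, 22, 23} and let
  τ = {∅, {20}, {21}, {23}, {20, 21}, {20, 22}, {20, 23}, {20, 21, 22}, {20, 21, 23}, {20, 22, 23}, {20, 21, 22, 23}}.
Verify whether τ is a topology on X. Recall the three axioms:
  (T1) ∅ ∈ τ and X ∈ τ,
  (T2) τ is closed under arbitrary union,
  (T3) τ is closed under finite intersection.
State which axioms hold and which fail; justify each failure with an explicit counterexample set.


τ is NOT a topology on X.

Axiom (T1): ∅ ∈ τ? Yes; X ∈ τ? Yes.
Axiom (T2/T3): check pairwise unions and intersections of members of τ.
Counterexample for (T2): {21} ∪ {23} = {21, 23} ∉ τ. Therefore τ is NOT a topology.


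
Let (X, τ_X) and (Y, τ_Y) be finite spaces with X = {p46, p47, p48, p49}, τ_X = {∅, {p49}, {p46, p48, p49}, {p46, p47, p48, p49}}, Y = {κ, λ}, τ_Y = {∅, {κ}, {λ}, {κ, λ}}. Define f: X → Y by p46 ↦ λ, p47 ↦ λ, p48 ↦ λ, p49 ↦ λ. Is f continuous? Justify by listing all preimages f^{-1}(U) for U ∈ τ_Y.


f IS continuous.

Compute f^{-1}(U) for each U ∈ τ_Y:
  U = ∅: f^{-1}(U) = ∅ ∈ τ_X ✓.
  U = {κ}: f^{-1}(U) = ∅ ∈ τ_X ✓.
  U = {λ}: f^{-1}(U) = {p46, p47, p48, p49} ∈ τ_X ✓.
  U = {κ, λ}: f^{-1}(U) = {p46, p47, p48, p49} ∈ τ_X ✓.
Every preimage lies in τ_X, so f IS continuous.


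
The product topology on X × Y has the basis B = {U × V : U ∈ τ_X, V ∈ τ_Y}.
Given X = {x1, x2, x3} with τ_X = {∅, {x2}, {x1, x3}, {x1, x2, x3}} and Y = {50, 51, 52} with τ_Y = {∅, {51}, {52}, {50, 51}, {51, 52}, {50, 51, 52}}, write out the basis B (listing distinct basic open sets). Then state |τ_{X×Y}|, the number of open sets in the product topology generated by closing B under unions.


Basis B = {∅ × ∅, {x2} × {51}, {x2} × {52}, {x1, x3} × {51}, {x1, x3} × {52}, {x2} × {50, 51}, {x2} × {51, 52}, {x1, x2, x3} × {51}, {x1, x2, x3} × {52}, {x2} × {50, 51, 52}, {x1, x3} × {50, 51}, {x1, x3} × {51, 52}, {x1, x3} × {50, 51, 52}, {x1, x2, x3} × {50, 51}, {x1, x2, x3} × {51, 52}, {x1, x2, x3} × {50, 51, 52}}; |τ_{X×Y}| = 36.

Enumerate products U × V with U ∈ τ_X, V ∈ τ_Y (deduplicated):
  ∅ × ∅ = {} (∅)
  {x2} × {51} = {(x2,51)}
  {x2} × {52} = {(x2,52)}
  {x1, x3} × {51} = {(x1,51), (x3,51)}
  {x1, x3} × {52} = {(x1,52), (x3,52)}
  {x2} × {50, 51} = {(x2,50), (x2,51)}
  {x2} × {51, 52} = {(x2,51), (x2,52)}
  {x1, x2, x3} × {51} = {(x1,51), (x2,51), (x3,51)}
  {x1, x2, x3} × {52} = {(x1,52), (x2,52), (x3,52)}
  {x2} × {50, 51, 52} = {(x2,50), (x2,51), (x2,52)}
  {x1, x3} × {50, 51} = {(x1,50), (x1,51), (x3,50), (x3,51)}
  {x1, x3} × {51, 52} = {(x1,51), (x1,52), (x3,51), (x3,52)}
  {x1, x3} × {50, 51, 52} = {(x1,50), (x1,51), (x1,52), (x3,50), (x3,51), (x3,52)}
  {x1, x2, x3} × {50, 51} = {(x1,50), (x1,51), (x2,50), (x2,51), (x3,50), (x3,51)}
  {x1, x2, x3} × {51, 52} = {(x1,51), (x1,52), (x2,51), (x2,52), (x3,51), (x3,52)}
  {x1, x2, x3} × {50, 51, 52} = {(x1,50), (x1,51), (x1,52), (x2,50), (x2,51), (x2,52), (x3,50), (x3,51), (x3,52)}
These 16 distinct sets form the basis B.
Close under arbitrary unions to get τ_{X×Y}; counting gives |τ_{X×Y}| = 36.


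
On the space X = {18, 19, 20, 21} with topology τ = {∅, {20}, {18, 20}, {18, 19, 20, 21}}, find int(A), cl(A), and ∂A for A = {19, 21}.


int(A) = ∅, cl(A) = {19, 21}, ∂A = {19, 21}.

Closed sets in (X, τ) are complements of opens:
  closed(X, τ) = {∅, {19, 21}, {18, 19, 21}, {18, 19, 20, 21}}.
int(A) = ⋃ {U ∈ τ : U ⊆ A}. Opens contained in A: ∅.
Taking the union of these: int(A) = ∅.
cl(A) = ⋂ {C closed : A ⊆ C}. Closed sets containing A: {19, 21}, {18, 19, 21}, {18, 19, 20, 21}.
Intersecting these: cl(A) = {19, 21}.
∂A = cl(A) ∖ int(A) = {19, 21} ∖ ∅ = {19, 21}.


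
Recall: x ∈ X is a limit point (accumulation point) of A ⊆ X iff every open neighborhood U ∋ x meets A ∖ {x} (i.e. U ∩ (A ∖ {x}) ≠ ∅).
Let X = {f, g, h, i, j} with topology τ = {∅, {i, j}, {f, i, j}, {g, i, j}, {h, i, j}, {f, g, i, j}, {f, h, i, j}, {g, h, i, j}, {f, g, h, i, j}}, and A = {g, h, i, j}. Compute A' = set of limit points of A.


A' = {f, g, h, i, j}

For each x ∈ X, list the open sets U ∈ τ with x ∈ U, then check whether U ∩ (A ∖ {x}) ≠ ∅ for every such U.
  x = f: opens ∋ x are {f, i, j}, {f, g, i, j}, {f, h, i, j}, {f, g, h, i, j}; each meets A ∖ {f}, so x IS a limit point.
  x = g: opens ∋ x are {g, i, j}, {f, g, i, j}, {g, h, i, j}, {f, g, h, i, j}; each meets A ∖ {g}, so x IS a limit point.
  x = h: opens ∋ x are {h, i, j}, {f, h, i, j}, {g, h, i, j}, {f, g, h, i, j}; each meets A ∖ {h}, so x IS a limit point.
  x = i: opens ∋ x are {i, j}, {f, i, j}, {g, i, j}, {h, i, j}, {f, g, i, j}, {f, h, i, j}, {g, h, i, j}, {f, g, h, i, j}; each meets A ∖ {i}, so x IS a limit point.
  x = j: opens ∋ x are {i, j}, {f, i, j}, {g, i, j}, {h, i, j}, {f, g, i, j}, {f, h, i, j}, {g, h, i, j}, {f, g, h, i, j}; each meets A ∖ {j}, so x IS a limit point.
Collecting: A' = {f, g, h, i, j}.


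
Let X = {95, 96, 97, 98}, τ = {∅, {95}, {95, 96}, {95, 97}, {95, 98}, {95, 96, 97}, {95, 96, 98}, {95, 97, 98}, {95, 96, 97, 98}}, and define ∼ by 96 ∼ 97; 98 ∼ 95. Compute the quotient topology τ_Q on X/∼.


X/∼ = {[95=98], [96=97]}; |τ_Q| = 3.

Equivalence classes: [95=98], [96=97].
Quotient map π: X → X/∼ sends 95 ↦ [95=98], 96 ↦ [96=97], 97 ↦ [96=97], 98 ↦ [95=98].
For each subset V ⊆ X/∼, compute π^{-1}(V) ⊆ X and check whether π^{-1}(V) ∈ τ. V is open in τ_Q iff π^{-1}(V) ∈ τ.
  V = {}: π^{-1}(V) = ∅ ∈ τ ✓.
  V = {[95=98]}: π^{-1}(V) = {95, 98} ∈ τ ✓.
  V = {[96=97]}: π^{-1}(V) = {96, 97} ∉ τ ✗.
  V = {[95=98], [96=97]}: π^{-1}(V) = {95, 96, 97, 98} ∈ τ ✓.
Open sets in the quotient: τ_Q = {{}, {[95=98]}, {[95=98], [96=97]}} (3 elements).


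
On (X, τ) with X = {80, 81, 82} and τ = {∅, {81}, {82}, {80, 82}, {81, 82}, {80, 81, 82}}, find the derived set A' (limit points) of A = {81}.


A' = ∅

For each x ∈ X, list the open sets U ∈ τ with x ∈ U, then check whether U ∩ (A ∖ {x}) ≠ ∅ for every such U.
  x = 80: open {80, 82} ∋ x has {80, 82} ∩ (A ∖ {80}) = ∅, so x is NOT a limit point.
  x = 81: open {81} ∋ x has {81} ∩ (A ∖ {81}) = ∅, so x is NOT a limit point.
  x = 82: open {82} ∋ x has {82} ∩ (A ∖ {82}) = ∅, so x is NOT a limit point.
Collecting: A' = ∅.


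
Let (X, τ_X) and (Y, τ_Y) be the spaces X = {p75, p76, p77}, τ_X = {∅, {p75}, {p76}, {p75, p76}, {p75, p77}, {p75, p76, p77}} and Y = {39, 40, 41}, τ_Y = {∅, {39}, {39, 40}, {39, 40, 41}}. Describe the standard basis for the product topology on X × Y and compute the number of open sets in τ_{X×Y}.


Basis B = {∅ × ∅, {p75} × {39}, {p76} × {39}, {p75} × {39, 40}, {p75, p76} × {39}, {p75, p77} × {39}, {p76} × {39, 40}, {p75} × {39, 40, 41}, {p75, p76, p77} × {39}, {p76} × {39, 40, 41}, {p75, p76} × {39, 40}, {p75, p77} × {39, 40}, {p75, p76} × {39, 40, 41}, {p75, p77} × {39, 40, 41}, {p75, p76, p77} × {39, 40}, {p75, p76, p77} × {39, 40, 41}}; |τ_{X×Y}| = 40.

Enumerate products U × V with U ∈ τ_X, V ∈ τ_Y (deduplicated):
  ∅ × ∅ = {} (∅)
  {p75} × {39} = {(p75,39)}
  {p76} × {39} = {(p76,39)}
  {p75} × {39, 40} = {(p75,39), (p75,40)}
  {p75, p76} × {39} = {(p75,39), (p76,39)}
  {p75, p77} × {39} = {(p75,39), (p77,39)}
  {p76} × {39, 40} = {(p76,39), (p76,40)}
  {p75} × {39, 40, 41} = {(p75,39), (p75,40), (p75,41)}
  {p75, p76, p77} × {39} = {(p75,39), (p76,39), (p77,39)}
  {p76} × {39, 40, 41} = {(p76,39), (p76,40), (p76,41)}
  {p75, p76} × {39, 40} = {(p75,39), (p75,40), (p76,39), (p76,40)}
  {p75, p77} × {39, 40} = {(p75,39), (p75,40), (p77,39), (p77,40)}
  {p75, p76} × {39, 40, 41} = {(p75,39), (p75,40), (p75,41), (p76,39), (p76,40), (p76,41)}
  {p75, p77} × {39, 40, 41} = {(p75,39), (p75,40), (p75,41), (p77,39), (p77,40), (p77,41)}
  {p75, p76, p77} × {39, 40} = {(p75,39), (p75,40), (p76,39), (p76,40), (p77,39), (p77,40)}
  {p75, p76, p77} × {39, 40, 41} = {(p75,39), (p75,40), (p75,41), (p76,39), (p76,40), (p76,41), (p77,39), (p77,40), (p77,41)}
These 16 distinct sets form the basis B.
Close under arbitrary unions to get τ_{X×Y}; counting gives |τ_{X×Y}| = 40.


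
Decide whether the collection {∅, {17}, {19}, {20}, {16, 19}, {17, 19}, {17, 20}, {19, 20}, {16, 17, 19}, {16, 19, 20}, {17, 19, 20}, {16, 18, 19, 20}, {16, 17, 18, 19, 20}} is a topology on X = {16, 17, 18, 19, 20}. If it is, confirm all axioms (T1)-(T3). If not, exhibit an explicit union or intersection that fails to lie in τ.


τ is NOT a topology on X.

Axiom (T1): ∅ ∈ τ? Yes; X ∈ τ? Yes.
Axiom (T2/T3): check pairwise unions and intersections of members of τ.
Counterexample for (T2): {17} ∪ {16, 19, 20} = {16, 17, 19, 20} ∉ τ. Therefore τ is NOT a topology.


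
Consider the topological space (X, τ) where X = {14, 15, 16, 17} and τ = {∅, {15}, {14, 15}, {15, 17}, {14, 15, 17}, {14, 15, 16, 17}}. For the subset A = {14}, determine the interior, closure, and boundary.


int(A) = ∅, cl(A) = {14, 16}, ∂A = {14, 16}.

Closed sets in (X, τ) are complements of opens:
  closed(X, τ) = {∅, {16}, {14, 16}, {16, 17}, {14, 16, 17}, {14, 15, 16, 17}}.
int(A) = ⋃ {U ∈ τ : U ⊆ A}. Opens contained in A: ∅.
Taking the union of these: int(A) = ∅.
cl(A) = ⋂ {C closed : A ⊆ C}. Closed sets containing A: {14, 16}, {14, 16, 17}, {14, 15, 16, 17}.
Intersecting these: cl(A) = {14, 16}.
∂A = cl(A) ∖ int(A) = {14, 16} ∖ ∅ = {14, 16}.


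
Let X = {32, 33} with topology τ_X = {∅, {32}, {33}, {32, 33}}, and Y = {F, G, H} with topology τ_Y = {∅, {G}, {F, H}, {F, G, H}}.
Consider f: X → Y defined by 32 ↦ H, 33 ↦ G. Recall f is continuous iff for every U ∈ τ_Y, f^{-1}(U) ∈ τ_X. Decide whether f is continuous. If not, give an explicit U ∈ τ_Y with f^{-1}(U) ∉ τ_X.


f IS continuous.

Compute f^{-1}(U) for each U ∈ τ_Y:
  U = ∅: f^{-1}(U) = ∅ ∈ τ_X ✓.
  U = {G}: f^{-1}(U) = {33} ∈ τ_X ✓.
  U = {F, H}: f^{-1}(U) = {32} ∈ τ_X ✓.
  U = {F, G, H}: f^{-1}(U) = {32, 33} ∈ τ_X ✓.
Every preimage lies in τ_X, so f IS continuous.


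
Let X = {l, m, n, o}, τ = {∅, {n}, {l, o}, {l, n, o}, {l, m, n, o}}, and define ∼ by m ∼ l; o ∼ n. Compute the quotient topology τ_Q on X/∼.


X/∼ = {[l=m], [n=o]}; |τ_Q| = 2.

Equivalence classes: [l=m], [n=o].
Quotient map π: X → X/∼ sends l ↦ [l=m], m ↦ [l=m], n ↦ [n=o], o ↦ [n=o].
For each subset V ⊆ X/∼, compute π^{-1}(V) ⊆ X and check whether π^{-1}(V) ∈ τ. V is open in τ_Q iff π^{-1}(V) ∈ τ.
  V = {}: π^{-1}(V) = ∅ ∈ τ ✓.
  V = {[l=m]}: π^{-1}(V) = {l, m} ∉ τ ✗.
  V = {[n=o]}: π^{-1}(V) = {n, o} ∉ τ ✗.
  V = {[l=m], [n=o]}: π^{-1}(V) = {l, m, n, o} ∈ τ ✓.
Open sets in the quotient: τ_Q = {{}, {[l=m], [n=o]}} (2 elements).


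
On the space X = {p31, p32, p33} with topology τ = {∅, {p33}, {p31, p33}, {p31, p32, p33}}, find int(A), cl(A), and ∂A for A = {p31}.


int(A) = ∅, cl(A) = {p31, p32}, ∂A = {p31, p32}.

Closed sets in (X, τ) are complements of opens:
  closed(X, τ) = {∅, {p32}, {p31, p32}, {p31, p32, p33}}.
int(A) = ⋃ {U ∈ τ : U ⊆ A}. Opens contained in A: ∅.
Taking the union of these: int(A) = ∅.
cl(A) = ⋂ {C closed : A ⊆ C}. Closed sets containing A: {p31, p32}, {p31, p32, p33}.
Intersecting these: cl(A) = {p31, p32}.
∂A = cl(A) ∖ int(A) = {p31, p32} ∖ ∅ = {p31, p32}.


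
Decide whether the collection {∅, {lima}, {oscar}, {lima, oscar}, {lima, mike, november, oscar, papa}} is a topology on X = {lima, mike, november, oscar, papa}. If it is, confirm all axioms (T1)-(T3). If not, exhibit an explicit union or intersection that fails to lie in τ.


τ IS a topology on X.

Axiom (T1): ∅ ∈ τ? Yes; X ∈ τ? Yes.
Axiom (T2/T3): check pairwise unions and intersections of members of τ.
All pairwise intersections and unions checked — each lies in τ. Therefore τ satisfies (T1), (T2), (T3): it IS a topology on X.


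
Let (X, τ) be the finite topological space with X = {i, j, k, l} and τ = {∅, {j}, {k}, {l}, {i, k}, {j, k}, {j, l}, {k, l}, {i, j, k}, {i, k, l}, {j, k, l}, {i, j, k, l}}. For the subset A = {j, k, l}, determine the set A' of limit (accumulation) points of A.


A' = {i}

For each x ∈ X, list the open sets U ∈ τ with x ∈ U, then check whether U ∩ (A ∖ {x}) ≠ ∅ for every such U.
  x = i: opens ∋ x are {i, k}, {i, j, k}, {i, k, l}, {i, j, k, l}; each meets A ∖ {i}, so x IS a limit point.
  x = j: open {j} ∋ x has {j} ∩ (A ∖ {j}) = ∅, so x is NOT a limit point.
  x = k: open {k} ∋ x has {k} ∩ (A ∖ {k}) = ∅, so x is NOT a limit point.
  x = l: open {l} ∋ x has {l} ∩ (A ∖ {l}) = ∅, so x is NOT a limit point.
Collecting: A' = {i}.


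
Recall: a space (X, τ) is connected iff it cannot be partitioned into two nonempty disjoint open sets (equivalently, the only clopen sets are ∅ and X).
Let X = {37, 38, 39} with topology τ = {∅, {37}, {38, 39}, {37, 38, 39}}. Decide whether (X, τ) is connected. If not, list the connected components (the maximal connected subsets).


(X, τ) is disconnected; components = [{37}, {38, 39}].

Find clopen sets (U ∈ τ with X ∖ U ∈ τ):
  U = ∅, X ∖ U = {37, 38, 39} — both open, so U is clopen.
  U = {37}, X ∖ U = {38, 39} — both open, so U is clopen.
  U = {38, 39}, X ∖ U = {37} — both open, so U is clopen.
  U = {37, 38, 39}, X ∖ U = ∅ — both open, so U is clopen.
Nontrivial clopen(s) exist: e.g. {38, 39}. So (X, τ) is disconnected.
Compute connected components by grouping points that agree on all clopens:
  component: {37}
  component: {38, 39}


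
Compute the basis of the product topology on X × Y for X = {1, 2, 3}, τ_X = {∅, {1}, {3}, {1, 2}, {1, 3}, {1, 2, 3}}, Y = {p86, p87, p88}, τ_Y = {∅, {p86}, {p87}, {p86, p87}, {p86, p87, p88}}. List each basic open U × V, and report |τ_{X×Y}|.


Basis B = {∅ × ∅, {1} × {p86}, {1} × {p87}, {3} × {p86}, {3} × {p87}, {1} × {p86, p87}, {1, 2} × {p86}, {1, 3} × {p86}, {1, 2} × {p87}, {1, 3} × {p87}, {3} × {p86, p87}, {1} × {p86, p87, p88}, {1, 2, 3} × {p86}, {1, 2, 3} × {p87}, {3} × {p86, p87, p88}, {1, 2} × {p86, p87}, {1, 3} × {p86, p87}, {1, 2} × {p86, p87, p88}, {1, 3} × {p86, p87, p88}, {1, 2, 3} × {p86, p87}, {1, 2, 3} × {p86, p87, p88}}; |τ_{X×Y}| = 70.

Enumerate products U × V with U ∈ τ_X, V ∈ τ_Y (deduplicated):
  ∅ × ∅ = {} (∅)
  {1} × {p86} = {(1,p86)}
  {1} × {p87} = {(1,p87)}
  {3} × {p86} = {(3,p86)}
  {3} × {p87} = {(3,p87)}
  {1} × {p86, p87} = {(1,p86), (1,p87)}
  {1, 2} × {p86} = {(1,p86), (2,p86)}
  {1, 3} × {p86} = {(1,p86), (3,p86)}
  {1, 2} × {p87} = {(1,p87), (2,p87)}
  {1, 3} × {p87} = {(1,p87), (3,p87)}
  {3} × {p86, p87} = {(3,p86), (3,p87)}
  {1} × {p86, p87, p88} = {(1,p86), (1,p87), (1,p88)}
  {1, 2, 3} × {p86} = {(1,p86), (2,p86), (3,p86)}
  {1, 2, 3} × {p87} = {(1,p87), (2,p87), (3,p87)}
  {3} × {p86, p87, p88} = {(3,p86), (3,p87), (3,p88)}
  {1, 2} × {p86, p87} = {(1,p86), (1,p87), (2,p86), (2,p87)}
  {1, 3} × {p86, p87} = {(1,p86), (1,p87), (3,p86), (3,p87)}
  {1, 2} × {p86, p87, p88} = {(1,p86), (1,p87), (1,p88), (2,p86), (2,p87), (2,p88)}
  {1, 3} × {p86, p87, p88} = {(1,p86), (1,p87), (1,p88), (3,p86), (3,p87), (3,p88)}
  {1, 2, 3} × {p86, p87} = {(1,p86), (1,p87), (2,p86), (2,p87), (3,p86), (3,p87)}
  {1, 2, 3} × {p86, p87, p88} = {(1,p86), (1,p87), (1,p88), (2,p86), (2,p87), (2,p88), (3,p86), (3,p87), (3,p88)}
These 21 distinct sets form the basis B.
Close under arbitrary unions to get τ_{X×Y}; counting gives |τ_{X×Y}| = 70.


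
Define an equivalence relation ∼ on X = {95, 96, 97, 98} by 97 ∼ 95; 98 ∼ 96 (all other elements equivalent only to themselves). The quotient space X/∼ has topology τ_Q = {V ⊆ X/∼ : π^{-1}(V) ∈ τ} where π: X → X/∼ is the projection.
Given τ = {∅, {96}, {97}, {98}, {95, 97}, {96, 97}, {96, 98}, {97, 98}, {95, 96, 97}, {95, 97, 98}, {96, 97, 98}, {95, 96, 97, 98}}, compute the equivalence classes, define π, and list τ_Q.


X/∼ = {[95=97], [96=98]}; |τ_Q| = 4.

Equivalence classes: [95=97], [96=98].
Quotient map π: X → X/∼ sends 95 ↦ [95=97], 96 ↦ [96=98], 97 ↦ [95=97], 98 ↦ [96=98].
For each subset V ⊆ X/∼, compute π^{-1}(V) ⊆ X and check whether π^{-1}(V) ∈ τ. V is open in τ_Q iff π^{-1}(V) ∈ τ.
  V = {}: π^{-1}(V) = ∅ ∈ τ ✓.
  V = {[95=97]}: π^{-1}(V) = {95, 97} ∈ τ ✓.
  V = {[96=98]}: π^{-1}(V) = {96, 98} ∈ τ ✓.
  V = {[95=97], [96=98]}: π^{-1}(V) = {95, 96, 97, 98} ∈ τ ✓.
Open sets in the quotient: τ_Q = {{}, {[95=97]}, {[96=98]}, {[95=97], [96=98]}} (4 elements).


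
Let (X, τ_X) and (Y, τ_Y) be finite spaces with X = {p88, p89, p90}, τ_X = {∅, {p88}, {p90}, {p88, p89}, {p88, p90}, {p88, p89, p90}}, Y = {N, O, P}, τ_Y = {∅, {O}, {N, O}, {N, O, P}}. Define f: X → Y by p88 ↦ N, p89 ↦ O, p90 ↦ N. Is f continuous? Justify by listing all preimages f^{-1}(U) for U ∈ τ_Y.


f is NOT continuous.

Compute f^{-1}(U) for each U ∈ τ_Y:
  U = ∅: f^{-1}(U) = ∅ ∈ τ_X ✓.
  U = {O}: f^{-1}(U) = {p89} ∉ τ_X ✗.
  U = {N, O}: f^{-1}(U) = {p88, p89, p90} ∈ τ_X ✓.
  U = {N, O, P}: f^{-1}(U) = {p88, p89, p90} ∈ τ_X ✓.
Found U = {O} with f^{-1}(U) = {p89} not in τ_X. Therefore f is NOT continuous.


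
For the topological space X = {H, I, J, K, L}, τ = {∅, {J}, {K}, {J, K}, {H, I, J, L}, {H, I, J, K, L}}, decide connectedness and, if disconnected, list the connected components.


(X, τ) is disconnected; components = [{K}, {H, I, J, L}].

Find clopen sets (U ∈ τ with X ∖ U ∈ τ):
  U = ∅, X ∖ U = {H, I, J, K, L} — both open, so U is clopen.
  U = {K}, X ∖ U = {H, I, J, L} — both open, so U is clopen.
  U = {H, I, J, L}, X ∖ U = {K} — both open, so U is clopen.
  U = {H, I, J, K, L}, X ∖ U = ∅ — both open, so U is clopen.
Nontrivial clopen(s) exist: e.g. {H, I, J, L}. So (X, τ) is disconnected.
Compute connected components by grouping points that agree on all clopens:
  component: {K}
  component: {H, I, J, L}


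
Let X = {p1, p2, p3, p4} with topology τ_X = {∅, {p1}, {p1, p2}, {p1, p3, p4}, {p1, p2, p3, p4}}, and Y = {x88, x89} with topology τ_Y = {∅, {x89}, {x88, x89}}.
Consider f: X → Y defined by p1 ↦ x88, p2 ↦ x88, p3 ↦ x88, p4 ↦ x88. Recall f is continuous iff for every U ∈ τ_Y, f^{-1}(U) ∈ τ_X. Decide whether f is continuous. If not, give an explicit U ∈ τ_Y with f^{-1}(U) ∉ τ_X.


f IS continuous.

Compute f^{-1}(U) for each U ∈ τ_Y:
  U = ∅: f^{-1}(U) = ∅ ∈ τ_X ✓.
  U = {x89}: f^{-1}(U) = ∅ ∈ τ_X ✓.
  U = {x88, x89}: f^{-1}(U) = {p1, p2, p3, p4} ∈ τ_X ✓.
Every preimage lies in τ_X, so f IS continuous.


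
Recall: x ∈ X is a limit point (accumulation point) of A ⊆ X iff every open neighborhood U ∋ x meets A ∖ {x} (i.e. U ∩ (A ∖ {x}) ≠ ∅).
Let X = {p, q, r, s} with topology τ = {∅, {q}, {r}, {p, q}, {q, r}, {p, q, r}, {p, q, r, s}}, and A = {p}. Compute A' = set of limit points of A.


A' = {s}

For each x ∈ X, list the open sets U ∈ τ with x ∈ U, then check whether U ∩ (A ∖ {x}) ≠ ∅ for every such U.
  x = p: open {p, q} ∋ x has {p, q} ∩ (A ∖ {p}) = ∅, so x is NOT a limit point.
  x = q: open {q} ∋ x has {q} ∩ (A ∖ {q}) = ∅, so x is NOT a limit point.
  x = r: open {r} ∋ x has {r} ∩ (A ∖ {r}) = ∅, so x is NOT a limit point.
  x = s: opens ∋ x are {p, q, r, s}; each meets A ∖ {s}, so x IS a limit point.
Collecting: A' = {s}.


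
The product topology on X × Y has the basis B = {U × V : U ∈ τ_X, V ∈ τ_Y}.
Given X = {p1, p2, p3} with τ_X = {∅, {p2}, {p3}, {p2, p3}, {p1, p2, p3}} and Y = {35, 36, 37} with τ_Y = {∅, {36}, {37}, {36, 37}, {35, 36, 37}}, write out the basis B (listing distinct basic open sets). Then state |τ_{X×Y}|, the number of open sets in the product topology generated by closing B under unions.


Basis B = {∅ × ∅, {p2} × {36}, {p2} × {37}, {p3} × {36}, {p3} × {37}, {p2} × {36, 37}, {p2, p3} × {36}, {p2, p3} × {37}, {p3} × {36, 37}, {p1, p2, p3} × {36}, {p1, p2, p3} × {37}, {p2} × {35, 36, 37}, {p3} × {35, 36, 37}, {p2, p3} × {36, 37}, {p1, p2, p3} × {36, 37}, {p2, p3} × {35, 36, 37}, {p1, p2, p3} × {35, 36, 37}}; |τ_{X×Y}| = 48.

Enumerate products U × V with U ∈ τ_X, V ∈ τ_Y (deduplicated):
  ∅ × ∅ = {} (∅)
  {p2} × {36} = {(p2,36)}
  {p2} × {37} = {(p2,37)}
  {p3} × {36} = {(p3,36)}
  {p3} × {37} = {(p3,37)}
  {p2} × {36, 37} = {(p2,36), (p2,37)}
  {p2, p3} × {36} = {(p2,36), (p3,36)}
  {p2, p3} × {37} = {(p2,37), (p3,37)}
  {p3} × {36, 37} = {(p3,36), (p3,37)}
  {p1, p2, p3} × {36} = {(p1,36), (p2,36), (p3,36)}
  {p1, p2, p3} × {37} = {(p1,37), (p2,37), (p3,37)}
  {p2} × {35, 36, 37} = {(p2,35), (p2,36), (p2,37)}
  {p3} × {35, 36, 37} = {(p3,35), (p3,36), (p3,37)}
  {p2, p3} × {36, 37} = {(p2,36), (p2,37), (p3,36), (p3,37)}
  {p1, p2, p3} × {36, 37} = {(p1,36), (p1,37), (p2,36), (p2,37), (p3,36), (p3,37)}
  {p2, p3} × {35, 36, 37} = {(p2,35), (p2,36), (p2,37), (p3,35), (p3,36), (p3,37)}
  {p1, p2, p3} × {35, 36, 37} = {(p1,35), (p1,36), (p1,37), (p2,35), (p2,36), (p2,37), (p3,35), (p3,36), (p3,37)}
These 17 distinct sets form the basis B.
Close under arbitrary unions to get τ_{X×Y}; counting gives |τ_{X×Y}| = 48.


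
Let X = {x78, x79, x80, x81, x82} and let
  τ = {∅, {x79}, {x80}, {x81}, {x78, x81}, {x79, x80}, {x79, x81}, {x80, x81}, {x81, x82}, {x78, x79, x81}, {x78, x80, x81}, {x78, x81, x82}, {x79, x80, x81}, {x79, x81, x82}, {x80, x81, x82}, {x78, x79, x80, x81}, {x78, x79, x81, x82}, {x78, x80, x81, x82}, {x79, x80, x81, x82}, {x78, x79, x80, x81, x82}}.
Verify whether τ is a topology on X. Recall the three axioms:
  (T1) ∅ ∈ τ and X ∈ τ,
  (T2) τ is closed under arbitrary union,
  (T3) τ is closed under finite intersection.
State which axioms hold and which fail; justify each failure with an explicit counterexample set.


τ IS a topology on X.

Axiom (T1): ∅ ∈ τ? Yes; X ∈ τ? Yes.
Axiom (T2/T3): check pairwise unions and intersections of members of τ.
All pairwise intersections and unions checked — each lies in τ. Therefore τ satisfies (T1), (T2), (T3): it IS a topology on X.


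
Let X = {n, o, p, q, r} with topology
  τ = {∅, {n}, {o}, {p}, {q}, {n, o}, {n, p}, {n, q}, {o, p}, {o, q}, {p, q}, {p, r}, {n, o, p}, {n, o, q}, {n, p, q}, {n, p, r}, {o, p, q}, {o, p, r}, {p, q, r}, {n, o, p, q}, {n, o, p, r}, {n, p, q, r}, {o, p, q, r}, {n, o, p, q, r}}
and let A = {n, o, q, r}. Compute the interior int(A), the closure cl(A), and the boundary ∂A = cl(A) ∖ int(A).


int(A) = {n, o, q}, cl(A) = {n, o, q, r}, ∂A = {r}.

Closed sets in (X, τ) are complements of opens:
  closed(X, τ) = {∅, {n}, {o}, {q}, {r}, {n, o}, {n, q}, {n, r}, {o, q}, {o, r}, {p, r}, {q, r}, {n, o, q}, {n, o, r}, {n, p, r}, {n, q, r}, {o, p, r}, {o, q, r}, {p, q, r}, {n, o, p, r}, {n, o, q, r}, {n, p, q, r}, {o, p, q, r}, {n, o, p, q, r}}.
int(A) = ⋃ {U ∈ τ : U ⊆ A}. Opens contained in A: ∅, {n}, {o}, {q}, {n, o}, {n, q}, {o, q}, {n, o, q}.
Taking the union of these: int(A) = {n, o, q}.
cl(A) = ⋂ {C closed : A ⊆ C}. Closed sets containing A: {n, o, q, r}, {n, o, p, q, r}.
Intersecting these: cl(A) = {n, o, q, r}.
∂A = cl(A) ∖ int(A) = {n, o, q, r} ∖ {n, o, q} = {r}.


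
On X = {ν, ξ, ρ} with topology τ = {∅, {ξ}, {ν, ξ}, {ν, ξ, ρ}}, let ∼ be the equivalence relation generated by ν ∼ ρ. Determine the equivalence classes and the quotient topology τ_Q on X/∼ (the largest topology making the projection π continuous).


X/∼ = {[ν=ρ], [ξ]}; |τ_Q| = 3.

Equivalence classes: [ν=ρ], [ξ].
Quotient map π: X → X/∼ sends ν ↦ [ν=ρ], ξ ↦ [ξ], ρ ↦ [ν=ρ].
For each subset V ⊆ X/∼, compute π^{-1}(V) ⊆ X and check whether π^{-1}(V) ∈ τ. V is open in τ_Q iff π^{-1}(V) ∈ τ.
  V = {}: π^{-1}(V) = ∅ ∈ τ ✓.
  V = {[ν=ρ]}: π^{-1}(V) = {ν, ρ} ∉ τ ✗.
  V = {[ξ]}: π^{-1}(V) = {ξ} ∈ τ ✓.
  V = {[ν=ρ], [ξ]}: π^{-1}(V) = {ν, ξ, ρ} ∈ τ ✓.
Open sets in the quotient: τ_Q = {{}, {[ξ]}, {[ν=ρ], [ξ]}} (3 elements).
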